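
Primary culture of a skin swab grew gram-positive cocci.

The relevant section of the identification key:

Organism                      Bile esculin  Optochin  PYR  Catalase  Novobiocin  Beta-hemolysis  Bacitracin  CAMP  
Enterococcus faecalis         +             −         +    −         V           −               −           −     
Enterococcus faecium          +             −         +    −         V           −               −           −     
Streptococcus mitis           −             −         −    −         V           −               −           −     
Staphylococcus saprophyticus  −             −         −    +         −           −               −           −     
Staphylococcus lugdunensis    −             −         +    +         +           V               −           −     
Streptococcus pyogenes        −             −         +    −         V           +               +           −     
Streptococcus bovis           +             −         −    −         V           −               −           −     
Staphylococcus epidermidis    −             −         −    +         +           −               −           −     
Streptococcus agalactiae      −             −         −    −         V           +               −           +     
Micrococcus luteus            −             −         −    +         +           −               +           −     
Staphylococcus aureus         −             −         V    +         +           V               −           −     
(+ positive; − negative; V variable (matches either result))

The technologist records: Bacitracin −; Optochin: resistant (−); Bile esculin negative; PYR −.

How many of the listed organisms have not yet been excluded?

PYR −: excludes Enterococcus faecalis, Enterococcus faecium, Staphylococcus lugdunensis, Streptococcus pyogenes — 7 left.
Bile esculin −: excludes Streptococcus bovis — 6 left.
Optochin −: all 6 remaining candidates are consistent.
Bacitracin −: excludes Micrococcus luteus — 5 left.
Still consistent: Staphylococcus aureus, Staphylococcus epidermidis, Staphylococcus saprophyticus, Streptococcus agalactiae, Streptococcus mitis.

5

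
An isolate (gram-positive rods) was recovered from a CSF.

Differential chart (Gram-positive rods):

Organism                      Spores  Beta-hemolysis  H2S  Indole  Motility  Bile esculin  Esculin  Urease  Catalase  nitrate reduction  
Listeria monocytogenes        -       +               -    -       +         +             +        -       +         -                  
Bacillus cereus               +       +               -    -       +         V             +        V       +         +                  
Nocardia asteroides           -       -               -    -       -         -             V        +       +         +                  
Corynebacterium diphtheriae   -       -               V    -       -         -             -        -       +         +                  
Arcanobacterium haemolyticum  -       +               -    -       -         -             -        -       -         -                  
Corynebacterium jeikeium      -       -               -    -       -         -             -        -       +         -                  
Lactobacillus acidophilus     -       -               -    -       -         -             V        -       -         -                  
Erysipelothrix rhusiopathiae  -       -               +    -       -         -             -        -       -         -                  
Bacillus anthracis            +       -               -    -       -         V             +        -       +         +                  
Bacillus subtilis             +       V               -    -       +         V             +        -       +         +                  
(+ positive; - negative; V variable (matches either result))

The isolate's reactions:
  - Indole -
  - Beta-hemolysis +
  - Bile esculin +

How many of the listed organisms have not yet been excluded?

Bile esculin +: excludes 6 organisms — 4 left.
Indole -: all 4 remaining candidates are consistent.
Beta-hemolysis +: excludes Bacillus anthracis — 3 left.
Still consistent: Bacillus cereus, Bacillus subtilis, Listeria monocytogenes.

3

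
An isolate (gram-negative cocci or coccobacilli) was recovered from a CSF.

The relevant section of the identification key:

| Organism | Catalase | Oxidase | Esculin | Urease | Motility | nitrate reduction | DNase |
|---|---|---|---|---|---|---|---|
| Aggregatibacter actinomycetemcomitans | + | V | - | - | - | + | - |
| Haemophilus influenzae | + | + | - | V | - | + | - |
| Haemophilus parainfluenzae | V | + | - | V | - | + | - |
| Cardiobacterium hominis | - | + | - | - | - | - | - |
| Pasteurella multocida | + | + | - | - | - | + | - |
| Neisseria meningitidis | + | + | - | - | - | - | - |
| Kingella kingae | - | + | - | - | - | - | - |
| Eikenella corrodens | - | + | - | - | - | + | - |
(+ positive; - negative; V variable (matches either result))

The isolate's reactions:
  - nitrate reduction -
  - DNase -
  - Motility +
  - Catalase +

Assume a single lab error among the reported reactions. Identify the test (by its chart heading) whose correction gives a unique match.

Motility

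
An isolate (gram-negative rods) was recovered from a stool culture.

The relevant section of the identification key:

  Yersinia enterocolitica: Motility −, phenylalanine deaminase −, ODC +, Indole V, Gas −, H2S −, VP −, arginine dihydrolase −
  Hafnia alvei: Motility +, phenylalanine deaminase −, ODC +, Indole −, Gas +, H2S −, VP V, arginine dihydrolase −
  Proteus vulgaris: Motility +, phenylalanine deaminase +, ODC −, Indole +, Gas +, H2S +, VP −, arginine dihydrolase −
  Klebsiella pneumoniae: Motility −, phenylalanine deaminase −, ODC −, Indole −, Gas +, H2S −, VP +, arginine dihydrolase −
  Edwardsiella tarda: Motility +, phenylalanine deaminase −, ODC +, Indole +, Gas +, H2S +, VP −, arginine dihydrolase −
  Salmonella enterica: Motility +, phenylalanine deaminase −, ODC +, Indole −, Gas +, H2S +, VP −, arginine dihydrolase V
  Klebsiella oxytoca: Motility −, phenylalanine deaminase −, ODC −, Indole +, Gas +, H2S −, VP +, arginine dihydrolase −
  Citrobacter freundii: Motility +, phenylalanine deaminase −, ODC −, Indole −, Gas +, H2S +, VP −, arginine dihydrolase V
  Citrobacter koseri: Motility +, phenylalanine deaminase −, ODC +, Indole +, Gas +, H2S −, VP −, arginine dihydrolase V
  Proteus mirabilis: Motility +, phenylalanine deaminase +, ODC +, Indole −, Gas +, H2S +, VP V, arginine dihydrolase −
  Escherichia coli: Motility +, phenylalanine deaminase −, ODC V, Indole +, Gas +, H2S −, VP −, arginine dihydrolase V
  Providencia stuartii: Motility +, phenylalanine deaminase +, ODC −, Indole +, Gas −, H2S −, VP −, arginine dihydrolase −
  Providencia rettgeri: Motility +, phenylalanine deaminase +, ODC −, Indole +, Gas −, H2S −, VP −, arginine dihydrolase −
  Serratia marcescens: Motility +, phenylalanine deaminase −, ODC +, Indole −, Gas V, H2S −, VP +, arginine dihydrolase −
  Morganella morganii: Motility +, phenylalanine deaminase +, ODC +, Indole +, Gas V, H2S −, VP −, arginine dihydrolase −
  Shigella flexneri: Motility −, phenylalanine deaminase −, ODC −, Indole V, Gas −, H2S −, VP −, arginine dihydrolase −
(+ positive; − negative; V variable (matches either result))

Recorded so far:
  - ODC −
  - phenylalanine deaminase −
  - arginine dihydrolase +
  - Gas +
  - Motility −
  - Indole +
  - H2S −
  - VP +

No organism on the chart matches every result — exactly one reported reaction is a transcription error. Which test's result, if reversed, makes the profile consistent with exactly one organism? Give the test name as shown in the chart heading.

arginine dihydrolase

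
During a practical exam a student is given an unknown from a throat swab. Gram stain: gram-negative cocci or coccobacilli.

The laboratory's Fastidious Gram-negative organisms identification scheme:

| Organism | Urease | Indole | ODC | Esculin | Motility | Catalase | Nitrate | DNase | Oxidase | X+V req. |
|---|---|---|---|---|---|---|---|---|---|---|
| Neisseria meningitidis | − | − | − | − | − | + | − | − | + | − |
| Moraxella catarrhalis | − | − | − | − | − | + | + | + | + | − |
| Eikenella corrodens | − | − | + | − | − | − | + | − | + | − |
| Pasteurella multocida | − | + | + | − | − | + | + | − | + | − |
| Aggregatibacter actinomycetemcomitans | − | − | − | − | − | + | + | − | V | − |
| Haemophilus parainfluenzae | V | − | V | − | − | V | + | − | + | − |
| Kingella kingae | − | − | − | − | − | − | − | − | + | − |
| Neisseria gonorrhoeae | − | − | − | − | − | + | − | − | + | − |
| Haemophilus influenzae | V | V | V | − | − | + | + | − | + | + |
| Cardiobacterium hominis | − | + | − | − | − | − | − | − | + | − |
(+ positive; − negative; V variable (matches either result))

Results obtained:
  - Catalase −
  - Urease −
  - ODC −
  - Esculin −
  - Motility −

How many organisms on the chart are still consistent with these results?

3

Urease −: all 10 remaining candidates are consistent.
Motility −: all 10 remaining candidates are consistent.
Esculin −: all 10 remaining candidates are consistent.
ODC −: excludes Eikenella corrodens, Pasteurella multocida — 8 left.
Catalase −: excludes 5 organisms — 3 left.
Still consistent: Cardiobacterium hominis, Haemophilus parainfluenzae, Kingella kingae.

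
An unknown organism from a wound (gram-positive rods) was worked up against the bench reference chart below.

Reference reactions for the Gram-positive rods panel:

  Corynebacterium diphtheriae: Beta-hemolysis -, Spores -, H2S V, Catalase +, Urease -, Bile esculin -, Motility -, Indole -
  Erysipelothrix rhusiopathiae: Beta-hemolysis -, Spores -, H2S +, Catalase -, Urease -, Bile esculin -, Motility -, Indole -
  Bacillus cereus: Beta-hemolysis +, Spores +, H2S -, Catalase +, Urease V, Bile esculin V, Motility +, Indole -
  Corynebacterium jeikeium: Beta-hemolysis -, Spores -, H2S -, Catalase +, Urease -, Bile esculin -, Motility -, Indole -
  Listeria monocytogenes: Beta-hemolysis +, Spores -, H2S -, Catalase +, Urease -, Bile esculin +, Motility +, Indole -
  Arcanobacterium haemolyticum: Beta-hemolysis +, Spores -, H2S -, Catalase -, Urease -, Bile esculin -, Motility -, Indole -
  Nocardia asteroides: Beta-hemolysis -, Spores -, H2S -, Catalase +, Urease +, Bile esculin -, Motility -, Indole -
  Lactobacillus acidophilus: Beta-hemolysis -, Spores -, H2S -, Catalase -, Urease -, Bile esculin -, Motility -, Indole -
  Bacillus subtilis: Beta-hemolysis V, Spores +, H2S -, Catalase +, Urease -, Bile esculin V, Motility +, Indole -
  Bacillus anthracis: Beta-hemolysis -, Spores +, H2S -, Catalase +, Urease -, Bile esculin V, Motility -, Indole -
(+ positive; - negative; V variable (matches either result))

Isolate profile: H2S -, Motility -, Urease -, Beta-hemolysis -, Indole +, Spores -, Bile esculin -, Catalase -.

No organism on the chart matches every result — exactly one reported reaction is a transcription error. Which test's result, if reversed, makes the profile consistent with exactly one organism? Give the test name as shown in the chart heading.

As reported, no row in the chart matches all 8 reactions.
Reversing Beta-hemolysis → still no organism matches.
Reversing Spores → still no organism matches.
Reversing Catalase → still no organism matches.
Reversing Motility → still no organism matches.
Reversing H2S → still no organism matches.
Reversing Bile esculin → still no organism matches.
Reversing Urease → still no organism matches.
Reversing Indole (to -) → unique match: Lactobacillus acidophilus.

Indole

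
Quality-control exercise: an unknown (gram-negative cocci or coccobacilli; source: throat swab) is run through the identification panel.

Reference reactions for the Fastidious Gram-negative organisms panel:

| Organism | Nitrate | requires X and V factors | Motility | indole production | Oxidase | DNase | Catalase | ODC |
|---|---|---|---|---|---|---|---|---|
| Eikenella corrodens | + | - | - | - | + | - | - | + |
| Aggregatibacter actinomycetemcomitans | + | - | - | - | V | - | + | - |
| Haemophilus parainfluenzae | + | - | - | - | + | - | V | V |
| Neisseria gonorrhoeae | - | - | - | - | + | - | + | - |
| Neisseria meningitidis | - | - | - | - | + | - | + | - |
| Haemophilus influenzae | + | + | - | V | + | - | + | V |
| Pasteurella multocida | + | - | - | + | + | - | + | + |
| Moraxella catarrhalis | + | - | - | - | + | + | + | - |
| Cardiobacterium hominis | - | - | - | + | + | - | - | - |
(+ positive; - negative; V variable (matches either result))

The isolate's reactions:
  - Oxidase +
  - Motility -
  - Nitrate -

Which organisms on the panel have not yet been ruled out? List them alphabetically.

Motility -: all 9 remaining candidates are consistent.
Oxidase +: all 9 remaining candidates are consistent.
Nitrate -: excludes 6 organisms — 3 left.

Cardiobacterium hominis, Neisseria gonorrhoeae, Neisseria meningitidis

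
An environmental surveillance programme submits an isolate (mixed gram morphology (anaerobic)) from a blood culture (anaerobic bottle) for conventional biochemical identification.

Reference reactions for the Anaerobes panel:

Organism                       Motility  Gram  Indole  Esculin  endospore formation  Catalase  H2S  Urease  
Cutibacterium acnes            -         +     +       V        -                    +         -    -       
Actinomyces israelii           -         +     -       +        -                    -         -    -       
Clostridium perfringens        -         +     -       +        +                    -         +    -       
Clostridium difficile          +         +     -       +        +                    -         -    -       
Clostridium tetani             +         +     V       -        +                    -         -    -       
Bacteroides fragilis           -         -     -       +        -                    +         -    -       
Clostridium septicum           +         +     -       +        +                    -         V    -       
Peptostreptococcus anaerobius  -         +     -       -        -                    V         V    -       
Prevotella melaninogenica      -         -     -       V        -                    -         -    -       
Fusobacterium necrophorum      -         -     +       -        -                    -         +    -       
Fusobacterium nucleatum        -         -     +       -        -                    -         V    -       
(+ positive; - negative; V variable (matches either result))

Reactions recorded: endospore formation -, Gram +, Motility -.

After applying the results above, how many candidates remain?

Gram +: excludes Bacteroides fragilis, Prevotella melaninogenica, Fusobacterium necrophorum, Fusobacterium nucleatum — 7 left.
Motility -: excludes Clostridium difficile, Clostridium tetani, Clostridium septicum — 4 left.
endospore formation -: excludes Clostridium perfringens — 3 left.
Still consistent: Actinomyces israelii, Cutibacterium acnes, Peptostreptococcus anaerobius.

3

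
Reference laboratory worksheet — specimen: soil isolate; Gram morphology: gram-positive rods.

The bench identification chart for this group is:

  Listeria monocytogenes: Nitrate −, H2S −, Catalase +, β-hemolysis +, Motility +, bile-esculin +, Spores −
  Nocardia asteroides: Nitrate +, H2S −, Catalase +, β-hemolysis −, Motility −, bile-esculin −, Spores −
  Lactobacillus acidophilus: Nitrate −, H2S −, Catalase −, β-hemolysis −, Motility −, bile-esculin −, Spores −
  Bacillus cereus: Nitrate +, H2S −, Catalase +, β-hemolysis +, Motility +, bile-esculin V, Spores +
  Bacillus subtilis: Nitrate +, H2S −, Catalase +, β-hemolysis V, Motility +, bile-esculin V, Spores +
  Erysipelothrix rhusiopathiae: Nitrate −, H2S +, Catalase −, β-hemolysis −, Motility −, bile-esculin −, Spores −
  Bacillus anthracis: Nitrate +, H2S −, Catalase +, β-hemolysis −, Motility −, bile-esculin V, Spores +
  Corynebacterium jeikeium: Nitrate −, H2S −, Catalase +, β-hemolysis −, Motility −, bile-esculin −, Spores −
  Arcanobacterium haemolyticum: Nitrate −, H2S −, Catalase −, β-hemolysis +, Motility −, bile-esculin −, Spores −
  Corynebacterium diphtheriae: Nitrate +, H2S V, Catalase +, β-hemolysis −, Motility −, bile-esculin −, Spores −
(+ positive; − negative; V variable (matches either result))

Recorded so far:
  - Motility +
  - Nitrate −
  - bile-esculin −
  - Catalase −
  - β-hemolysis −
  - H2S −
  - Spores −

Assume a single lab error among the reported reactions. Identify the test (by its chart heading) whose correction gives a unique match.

Motility

As reported, no row in the chart matches all 7 reactions.
Reversing H2S → still no organism matches.
Reversing β-hemolysis → still no organism matches.
Reversing Catalase → still no organism matches.
Reversing bile-esculin → still no organism matches.
Reversing Nitrate → still no organism matches.
Reversing Motility (to −) → unique match: Lactobacillus acidophilus.
Reversing Spores → still no organism matches.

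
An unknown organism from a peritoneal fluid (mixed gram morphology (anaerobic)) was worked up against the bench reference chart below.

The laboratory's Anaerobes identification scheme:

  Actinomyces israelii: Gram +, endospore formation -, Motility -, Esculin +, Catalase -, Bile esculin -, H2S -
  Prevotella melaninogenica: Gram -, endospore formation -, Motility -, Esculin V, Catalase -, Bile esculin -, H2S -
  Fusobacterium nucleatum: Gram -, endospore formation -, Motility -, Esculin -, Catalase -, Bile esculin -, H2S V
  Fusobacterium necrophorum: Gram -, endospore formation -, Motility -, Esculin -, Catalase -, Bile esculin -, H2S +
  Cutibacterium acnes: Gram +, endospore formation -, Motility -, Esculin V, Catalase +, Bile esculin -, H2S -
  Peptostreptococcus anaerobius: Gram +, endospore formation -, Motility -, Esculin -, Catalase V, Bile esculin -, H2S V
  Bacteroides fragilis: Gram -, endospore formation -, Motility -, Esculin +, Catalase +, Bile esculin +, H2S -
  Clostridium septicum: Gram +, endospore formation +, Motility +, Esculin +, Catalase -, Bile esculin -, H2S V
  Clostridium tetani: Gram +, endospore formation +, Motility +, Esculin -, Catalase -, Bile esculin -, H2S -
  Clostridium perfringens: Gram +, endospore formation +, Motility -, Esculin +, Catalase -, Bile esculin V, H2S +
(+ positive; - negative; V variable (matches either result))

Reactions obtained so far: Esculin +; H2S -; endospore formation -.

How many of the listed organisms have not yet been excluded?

4

H2S -: excludes Fusobacterium necrophorum, Clostridium perfringens — 8 left.
endospore formation -: excludes Clostridium septicum, Clostridium tetani — 6 left.
Esculin +: excludes Fusobacterium nucleatum, Peptostreptococcus anaerobius — 4 left.
Still consistent: Actinomyces israelii, Bacteroides fragilis, Cutibacterium acnes, Prevotella melaninogenica.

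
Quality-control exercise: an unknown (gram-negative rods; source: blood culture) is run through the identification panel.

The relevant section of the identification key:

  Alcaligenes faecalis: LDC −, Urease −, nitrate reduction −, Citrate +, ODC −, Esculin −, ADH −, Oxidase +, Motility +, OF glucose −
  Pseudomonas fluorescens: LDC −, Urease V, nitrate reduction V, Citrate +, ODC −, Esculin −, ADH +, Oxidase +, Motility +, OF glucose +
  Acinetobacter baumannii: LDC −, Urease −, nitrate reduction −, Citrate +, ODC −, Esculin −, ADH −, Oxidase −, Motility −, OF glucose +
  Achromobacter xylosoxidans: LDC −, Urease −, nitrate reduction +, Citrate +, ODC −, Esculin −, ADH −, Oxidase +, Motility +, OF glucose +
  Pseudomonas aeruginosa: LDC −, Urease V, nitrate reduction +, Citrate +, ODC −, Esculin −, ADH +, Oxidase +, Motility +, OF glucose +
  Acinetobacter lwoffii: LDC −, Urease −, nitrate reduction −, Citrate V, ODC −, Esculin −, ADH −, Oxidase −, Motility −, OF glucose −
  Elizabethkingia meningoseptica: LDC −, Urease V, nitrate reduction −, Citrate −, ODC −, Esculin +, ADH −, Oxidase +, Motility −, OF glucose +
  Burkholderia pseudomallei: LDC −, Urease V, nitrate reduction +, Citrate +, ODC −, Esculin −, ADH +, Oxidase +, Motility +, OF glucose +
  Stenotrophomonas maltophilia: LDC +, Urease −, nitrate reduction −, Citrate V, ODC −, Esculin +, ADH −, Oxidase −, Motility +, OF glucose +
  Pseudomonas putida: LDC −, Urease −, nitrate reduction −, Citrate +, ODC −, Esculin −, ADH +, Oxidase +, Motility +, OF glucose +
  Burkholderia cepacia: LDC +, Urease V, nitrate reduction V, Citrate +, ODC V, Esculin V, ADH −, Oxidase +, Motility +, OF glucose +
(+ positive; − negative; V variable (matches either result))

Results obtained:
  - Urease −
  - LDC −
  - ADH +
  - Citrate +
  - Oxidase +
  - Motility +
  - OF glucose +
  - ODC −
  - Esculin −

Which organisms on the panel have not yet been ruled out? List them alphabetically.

Burkholderia pseudomallei, Pseudomonas aeruginosa, Pseudomonas fluorescens, Pseudomonas putida

Citrate +: excludes Elizabethkingia meningoseptica — 10 left.
Motility +: excludes Acinetobacter baumannii, Acinetobacter lwoffii — 8 left.
ODC −: all 8 remaining candidates are consistent.
Esculin −: excludes Stenotrophomonas maltophilia — 7 left.
Oxidase +: all 7 remaining candidates are consistent.
Urease −: all 7 remaining candidates are consistent.
ADH +: excludes Alcaligenes faecalis, Achromobacter xylosoxidans, Burkholderia cepacia — 4 left.
OF glucose +: all 4 remaining candidates are consistent.
LDC −: all 4 remaining candidates are consistent.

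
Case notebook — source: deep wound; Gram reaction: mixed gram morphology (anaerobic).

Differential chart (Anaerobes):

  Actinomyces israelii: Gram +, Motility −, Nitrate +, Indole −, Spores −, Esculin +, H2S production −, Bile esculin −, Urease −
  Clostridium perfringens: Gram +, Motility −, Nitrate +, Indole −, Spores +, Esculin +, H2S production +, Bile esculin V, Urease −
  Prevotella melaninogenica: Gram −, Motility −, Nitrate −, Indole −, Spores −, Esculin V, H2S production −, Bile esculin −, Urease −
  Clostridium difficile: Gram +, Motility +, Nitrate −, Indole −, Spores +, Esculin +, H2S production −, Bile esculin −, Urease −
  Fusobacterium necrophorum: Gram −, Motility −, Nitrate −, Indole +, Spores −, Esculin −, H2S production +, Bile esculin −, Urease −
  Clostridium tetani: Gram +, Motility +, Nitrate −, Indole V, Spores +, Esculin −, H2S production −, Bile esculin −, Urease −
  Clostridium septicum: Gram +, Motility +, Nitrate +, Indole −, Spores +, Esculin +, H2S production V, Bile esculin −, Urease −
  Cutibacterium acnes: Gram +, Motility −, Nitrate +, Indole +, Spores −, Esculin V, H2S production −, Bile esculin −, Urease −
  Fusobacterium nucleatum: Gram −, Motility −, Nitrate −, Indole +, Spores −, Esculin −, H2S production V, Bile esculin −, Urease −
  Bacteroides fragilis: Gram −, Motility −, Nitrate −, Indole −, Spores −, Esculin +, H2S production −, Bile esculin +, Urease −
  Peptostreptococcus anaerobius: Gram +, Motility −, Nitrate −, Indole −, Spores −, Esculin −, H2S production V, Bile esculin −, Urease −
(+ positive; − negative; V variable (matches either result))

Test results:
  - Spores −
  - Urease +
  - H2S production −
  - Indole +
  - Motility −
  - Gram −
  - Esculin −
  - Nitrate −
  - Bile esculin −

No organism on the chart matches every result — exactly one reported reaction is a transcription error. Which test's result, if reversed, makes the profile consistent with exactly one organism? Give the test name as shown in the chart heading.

As reported, no row in the chart matches all 9 reactions.
Reversing Urease (to −) → unique match: Fusobacterium nucleatum.
Reversing H2S production → still no organism matches.
Reversing Bile esculin → still no organism matches.
Reversing Indole → still no organism matches.
Reversing Gram → still no organism matches.
Reversing Motility → still no organism matches.
Reversing Nitrate → still no organism matches.
Reversing Esculin → still no organism matches.
Reversing Spores → still no organism matches.

Urease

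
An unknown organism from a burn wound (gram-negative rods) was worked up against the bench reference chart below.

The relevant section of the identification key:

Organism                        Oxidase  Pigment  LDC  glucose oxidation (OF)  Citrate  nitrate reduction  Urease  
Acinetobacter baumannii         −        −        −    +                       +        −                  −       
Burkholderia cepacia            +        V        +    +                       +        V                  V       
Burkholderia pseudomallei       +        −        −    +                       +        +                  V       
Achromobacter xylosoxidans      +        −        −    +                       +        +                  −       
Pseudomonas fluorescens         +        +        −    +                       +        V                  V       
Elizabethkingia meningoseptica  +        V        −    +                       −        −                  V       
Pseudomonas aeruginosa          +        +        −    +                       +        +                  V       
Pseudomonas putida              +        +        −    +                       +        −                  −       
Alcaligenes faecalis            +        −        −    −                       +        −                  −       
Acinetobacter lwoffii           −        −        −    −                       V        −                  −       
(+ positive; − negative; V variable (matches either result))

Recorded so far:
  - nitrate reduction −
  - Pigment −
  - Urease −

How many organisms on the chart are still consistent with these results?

Pigment −: excludes Pseudomonas fluorescens, Pseudomonas aeruginosa, Pseudomonas putida — 7 left.
nitrate reduction −: excludes Burkholderia pseudomallei, Achromobacter xylosoxidans — 5 left.
Urease −: all 5 remaining candidates are consistent.
Still consistent: Acinetobacter baumannii, Acinetobacter lwoffii, Alcaligenes faecalis, Burkholderia cepacia, Elizabethkingia meningoseptica.

5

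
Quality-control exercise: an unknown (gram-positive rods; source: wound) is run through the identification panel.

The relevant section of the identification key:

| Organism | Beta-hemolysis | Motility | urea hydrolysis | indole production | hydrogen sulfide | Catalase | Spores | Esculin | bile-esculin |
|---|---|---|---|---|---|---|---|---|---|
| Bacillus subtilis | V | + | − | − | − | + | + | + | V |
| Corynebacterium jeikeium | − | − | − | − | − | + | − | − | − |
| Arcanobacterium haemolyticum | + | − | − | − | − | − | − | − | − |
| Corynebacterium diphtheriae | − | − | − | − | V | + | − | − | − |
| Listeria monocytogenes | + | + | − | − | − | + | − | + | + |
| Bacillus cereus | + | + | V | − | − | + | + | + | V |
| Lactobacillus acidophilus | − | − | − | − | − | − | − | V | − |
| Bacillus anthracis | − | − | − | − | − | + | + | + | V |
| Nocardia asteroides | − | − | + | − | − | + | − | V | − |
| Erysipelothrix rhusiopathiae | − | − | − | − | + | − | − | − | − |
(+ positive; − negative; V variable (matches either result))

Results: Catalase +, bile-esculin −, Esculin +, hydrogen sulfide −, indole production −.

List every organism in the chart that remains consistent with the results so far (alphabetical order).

Esculin +: excludes Corynebacterium jeikeium, Arcanobacterium haemolyticum, Corynebacterium diphtheriae, Erysipelothrix rhusiopathiae — 6 left.
indole production −: all 6 remaining candidates are consistent.
hydrogen sulfide −: all 6 remaining candidates are consistent.
Catalase +: excludes Lactobacillus acidophilus — 5 left.
bile-esculin −: excludes Listeria monocytogenes — 4 left.

Bacillus anthracis, Bacillus cereus, Bacillus subtilis, Nocardia asteroides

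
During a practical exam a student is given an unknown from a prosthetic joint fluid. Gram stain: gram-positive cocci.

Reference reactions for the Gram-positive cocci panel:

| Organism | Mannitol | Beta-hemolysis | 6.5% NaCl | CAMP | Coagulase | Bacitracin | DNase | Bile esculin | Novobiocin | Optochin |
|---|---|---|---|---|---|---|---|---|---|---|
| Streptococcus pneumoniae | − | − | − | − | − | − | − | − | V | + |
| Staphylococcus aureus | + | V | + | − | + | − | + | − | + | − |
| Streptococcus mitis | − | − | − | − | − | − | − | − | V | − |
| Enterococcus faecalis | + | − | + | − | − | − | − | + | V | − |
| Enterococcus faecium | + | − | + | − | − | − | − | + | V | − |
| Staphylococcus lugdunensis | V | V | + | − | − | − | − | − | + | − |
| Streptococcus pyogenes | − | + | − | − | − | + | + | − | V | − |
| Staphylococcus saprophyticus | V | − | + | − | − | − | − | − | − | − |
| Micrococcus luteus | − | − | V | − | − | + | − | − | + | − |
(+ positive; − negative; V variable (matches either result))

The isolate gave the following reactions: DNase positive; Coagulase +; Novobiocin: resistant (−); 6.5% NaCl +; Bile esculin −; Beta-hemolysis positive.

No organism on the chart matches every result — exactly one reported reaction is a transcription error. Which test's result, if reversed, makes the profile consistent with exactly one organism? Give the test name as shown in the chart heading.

As reported, no row in the chart matches all 6 reactions.
Reversing 6.5% NaCl → still no organism matches.
Reversing Novobiocin (to +) → unique match: Staphylococcus aureus.
Reversing Bile esculin → still no organism matches.
Reversing Coagulase → still no organism matches.
Reversing DNase → still no organism matches.
Reversing Beta-hemolysis → still no organism matches.

Novobiocin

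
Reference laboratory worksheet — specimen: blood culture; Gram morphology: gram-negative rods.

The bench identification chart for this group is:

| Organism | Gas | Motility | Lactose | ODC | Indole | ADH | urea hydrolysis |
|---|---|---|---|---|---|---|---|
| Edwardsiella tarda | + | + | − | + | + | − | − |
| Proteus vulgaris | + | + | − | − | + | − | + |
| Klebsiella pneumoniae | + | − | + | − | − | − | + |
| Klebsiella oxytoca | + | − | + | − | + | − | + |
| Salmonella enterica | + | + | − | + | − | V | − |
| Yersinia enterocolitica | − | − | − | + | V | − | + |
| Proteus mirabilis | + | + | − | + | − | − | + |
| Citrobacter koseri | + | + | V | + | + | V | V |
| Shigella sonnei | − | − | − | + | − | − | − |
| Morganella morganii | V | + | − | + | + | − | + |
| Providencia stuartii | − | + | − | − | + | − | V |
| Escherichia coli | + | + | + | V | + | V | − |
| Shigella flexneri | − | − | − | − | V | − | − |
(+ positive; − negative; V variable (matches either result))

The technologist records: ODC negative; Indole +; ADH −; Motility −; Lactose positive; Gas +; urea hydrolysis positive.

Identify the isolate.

urea hydrolysis +: excludes 5 organisms — 8 left.
ODC −: excludes Yersinia enterocolitica, Proteus mirabilis, Citrobacter koseri, Morganella morganii — 4 left.
ADH −: all 4 remaining candidates are consistent.
Motility −: excludes Proteus vulgaris, Providencia stuartii — 2 left.
Gas +: all 2 remaining candidates are consistent.
Indole +: excludes Klebsiella pneumoniae — 1 left.
Lactose +: the one remaining candidate is consistent.

Klebsiella oxytoca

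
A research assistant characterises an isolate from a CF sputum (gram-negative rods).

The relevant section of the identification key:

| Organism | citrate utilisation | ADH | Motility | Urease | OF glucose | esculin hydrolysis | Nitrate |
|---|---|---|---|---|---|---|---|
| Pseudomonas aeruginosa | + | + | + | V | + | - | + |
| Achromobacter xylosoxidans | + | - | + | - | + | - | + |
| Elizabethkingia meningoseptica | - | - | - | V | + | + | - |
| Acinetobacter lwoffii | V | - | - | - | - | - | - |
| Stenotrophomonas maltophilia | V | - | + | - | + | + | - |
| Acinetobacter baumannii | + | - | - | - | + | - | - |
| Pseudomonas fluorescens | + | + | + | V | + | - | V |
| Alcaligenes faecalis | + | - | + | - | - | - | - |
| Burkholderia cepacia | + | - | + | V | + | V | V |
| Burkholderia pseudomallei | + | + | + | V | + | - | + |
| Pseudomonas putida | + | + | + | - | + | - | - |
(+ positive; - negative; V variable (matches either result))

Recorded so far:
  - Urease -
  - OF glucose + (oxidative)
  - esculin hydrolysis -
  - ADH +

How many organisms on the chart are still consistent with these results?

OF glucose +: excludes Acinetobacter lwoffii, Alcaligenes faecalis — 9 left.
esculin hydrolysis -: excludes Elizabethkingia meningoseptica, Stenotrophomonas maltophilia — 7 left.
Urease -: all 7 remaining candidates are consistent.
ADH +: excludes Achromobacter xylosoxidans, Acinetobacter baumannii, Burkholderia cepacia — 4 left.
Still consistent: Burkholderia pseudomallei, Pseudomonas aeruginosa, Pseudomonas fluorescens, Pseudomonas putida.

4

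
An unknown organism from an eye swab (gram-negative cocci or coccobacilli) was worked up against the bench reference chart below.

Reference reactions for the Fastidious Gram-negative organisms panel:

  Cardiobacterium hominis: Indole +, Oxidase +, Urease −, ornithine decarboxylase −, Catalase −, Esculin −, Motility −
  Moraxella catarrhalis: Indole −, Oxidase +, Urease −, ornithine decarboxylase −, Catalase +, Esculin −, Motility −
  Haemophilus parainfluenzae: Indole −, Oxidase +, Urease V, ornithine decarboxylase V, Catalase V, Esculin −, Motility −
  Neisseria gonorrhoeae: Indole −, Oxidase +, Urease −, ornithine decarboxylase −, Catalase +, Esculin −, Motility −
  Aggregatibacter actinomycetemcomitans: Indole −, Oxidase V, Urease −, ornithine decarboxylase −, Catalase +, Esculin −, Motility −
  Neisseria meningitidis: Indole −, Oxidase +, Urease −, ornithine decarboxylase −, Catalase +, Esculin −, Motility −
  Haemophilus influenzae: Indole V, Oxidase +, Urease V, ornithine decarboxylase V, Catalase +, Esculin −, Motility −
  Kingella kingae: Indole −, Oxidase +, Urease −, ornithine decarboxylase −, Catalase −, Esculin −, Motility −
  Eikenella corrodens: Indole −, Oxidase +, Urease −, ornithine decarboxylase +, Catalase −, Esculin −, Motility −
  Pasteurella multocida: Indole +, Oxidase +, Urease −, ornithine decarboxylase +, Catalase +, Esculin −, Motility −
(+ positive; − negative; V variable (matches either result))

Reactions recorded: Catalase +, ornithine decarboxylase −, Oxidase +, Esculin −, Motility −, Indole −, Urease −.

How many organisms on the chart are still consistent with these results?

Esculin −: all 10 remaining candidates are consistent.
ornithine decarboxylase −: excludes Eikenella corrodens, Pasteurella multocida — 8 left.
Catalase +: excludes Cardiobacterium hominis, Kingella kingae — 6 left.
Indole −: all 6 remaining candidates are consistent.
Urease −: all 6 remaining candidates are consistent.
Motility −: all 6 remaining candidates are consistent.
Oxidase +: all 6 remaining candidates are consistent.
Still consistent: Aggregatibacter actinomycetemcomitans, Haemophilus influenzae, Haemophilus parainfluenzae, Moraxella catarrhalis, Neisseria gonorrhoeae, Neisseria meningitidis.

6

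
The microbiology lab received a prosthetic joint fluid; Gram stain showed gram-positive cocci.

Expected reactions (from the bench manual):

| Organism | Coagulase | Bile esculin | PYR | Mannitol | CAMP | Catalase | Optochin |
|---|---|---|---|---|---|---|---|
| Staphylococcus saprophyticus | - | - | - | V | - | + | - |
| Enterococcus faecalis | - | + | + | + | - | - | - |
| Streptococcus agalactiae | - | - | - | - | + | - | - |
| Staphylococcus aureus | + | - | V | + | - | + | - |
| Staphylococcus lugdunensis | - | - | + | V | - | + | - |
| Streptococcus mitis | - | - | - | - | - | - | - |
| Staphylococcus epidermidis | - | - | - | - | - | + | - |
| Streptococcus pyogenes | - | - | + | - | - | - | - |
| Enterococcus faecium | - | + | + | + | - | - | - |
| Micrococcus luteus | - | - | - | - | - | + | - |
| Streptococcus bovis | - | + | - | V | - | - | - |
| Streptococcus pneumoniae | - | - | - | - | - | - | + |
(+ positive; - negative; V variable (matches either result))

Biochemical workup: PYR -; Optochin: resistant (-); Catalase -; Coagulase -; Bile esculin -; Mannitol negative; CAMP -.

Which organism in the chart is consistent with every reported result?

Streptococcus mitis

Mannitol -: excludes Enterococcus faecalis, Staphylococcus aureus, Enterococcus faecium — 9 left.
CAMP -: excludes Streptococcus agalactiae — 8 left.
Coagulase -: all 8 remaining candidates are consistent.
Bile esculin -: excludes Streptococcus bovis — 7 left.
PYR -: excludes Staphylococcus lugdunensis, Streptococcus pyogenes — 5 left.
Catalase -: excludes Staphylococcus saprophyticus, Staphylococcus epidermidis, Micrococcus luteus — 2 left.
Optochin -: excludes Streptococcus pneumoniae — 1 left.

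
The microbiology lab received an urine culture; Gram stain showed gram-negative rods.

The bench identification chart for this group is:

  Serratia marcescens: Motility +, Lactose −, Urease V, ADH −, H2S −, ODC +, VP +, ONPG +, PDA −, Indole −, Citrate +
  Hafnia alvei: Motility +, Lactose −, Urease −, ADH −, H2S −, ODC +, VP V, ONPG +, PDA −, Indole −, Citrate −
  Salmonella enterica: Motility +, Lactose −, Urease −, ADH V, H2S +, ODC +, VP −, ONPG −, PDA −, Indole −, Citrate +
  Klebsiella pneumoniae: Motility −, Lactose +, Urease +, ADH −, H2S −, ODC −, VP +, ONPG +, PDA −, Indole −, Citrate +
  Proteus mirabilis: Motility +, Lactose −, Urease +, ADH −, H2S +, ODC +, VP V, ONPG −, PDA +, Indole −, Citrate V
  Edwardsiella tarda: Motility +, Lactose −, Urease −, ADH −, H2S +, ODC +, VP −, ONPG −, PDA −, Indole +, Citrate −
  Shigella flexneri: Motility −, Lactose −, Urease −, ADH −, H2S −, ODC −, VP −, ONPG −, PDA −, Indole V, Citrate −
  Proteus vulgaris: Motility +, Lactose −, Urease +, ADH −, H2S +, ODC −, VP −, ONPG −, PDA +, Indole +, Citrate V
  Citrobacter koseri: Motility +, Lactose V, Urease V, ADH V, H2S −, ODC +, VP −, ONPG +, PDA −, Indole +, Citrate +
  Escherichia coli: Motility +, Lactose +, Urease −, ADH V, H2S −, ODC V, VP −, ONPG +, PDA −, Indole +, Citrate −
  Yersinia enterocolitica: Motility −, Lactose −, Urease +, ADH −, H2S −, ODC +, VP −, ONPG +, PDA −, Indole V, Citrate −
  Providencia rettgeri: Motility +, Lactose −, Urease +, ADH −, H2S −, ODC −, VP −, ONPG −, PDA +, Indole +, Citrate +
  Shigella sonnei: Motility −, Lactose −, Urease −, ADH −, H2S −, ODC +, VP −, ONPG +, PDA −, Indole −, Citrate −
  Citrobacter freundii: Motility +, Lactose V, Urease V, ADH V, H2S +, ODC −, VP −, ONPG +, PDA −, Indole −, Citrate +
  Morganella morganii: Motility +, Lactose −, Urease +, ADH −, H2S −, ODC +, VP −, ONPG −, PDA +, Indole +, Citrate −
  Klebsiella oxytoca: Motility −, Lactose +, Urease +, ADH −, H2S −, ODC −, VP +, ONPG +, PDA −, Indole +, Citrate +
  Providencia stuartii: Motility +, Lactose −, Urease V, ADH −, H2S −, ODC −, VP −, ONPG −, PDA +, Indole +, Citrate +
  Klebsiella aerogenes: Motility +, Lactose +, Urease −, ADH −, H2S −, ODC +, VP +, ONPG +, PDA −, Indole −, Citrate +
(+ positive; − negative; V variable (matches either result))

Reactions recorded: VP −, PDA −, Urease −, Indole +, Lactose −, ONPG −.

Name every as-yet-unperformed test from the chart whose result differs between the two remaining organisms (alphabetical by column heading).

H2S, Motility, ODC

Lactose −: excludes Klebsiella pneumoniae, Escherichia coli, Klebsiella oxytoca, Klebsiella aerogenes — 14 left.
VP −: excludes Serratia marcescens — 13 left.
Urease −: excludes 5 organisms — 8 left.
PDA −: excludes Providencia stuartii — 7 left.
Indole +: excludes Hafnia alvei, Salmonella enterica, Shigella sonnei, Citrobacter freundii — 3 left.
ONPG −: excludes Citrobacter koseri — 2 left.
Two candidates remain: Edwardsiella tarda and Shigella flexneri.
  Motility: Edwardsiella tarda +, Shigella flexneri − — discriminates.
  ADH: − vs − — same for both, does not separate.
  H2S: Edwardsiella tarda +, Shigella flexneri − — discriminates.
  ODC: Edwardsiella tarda +, Shigella flexneri − — discriminates.
  Citrate: − vs − — same for both, does not separate.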